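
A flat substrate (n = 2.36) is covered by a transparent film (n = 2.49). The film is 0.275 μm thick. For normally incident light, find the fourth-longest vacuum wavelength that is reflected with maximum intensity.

391 nm

Ray reflecting at the top interface goes from n = 1.0 toward n = 2.49: a half-wave phase shift.
Ray reflecting at the bottom interface goes from n = 2.49 toward n = 2.36: no phase shift.
Exactly one π shift → a net half-wave offset.
So the condition for constructive reflection is 2 n t = (m + ½) λ.
λ = 2 n t / (m + ½). The fourth-longest wavelength is m = 3: λ = 2 × 2.49 × 275 / 3.50 = 391 nm.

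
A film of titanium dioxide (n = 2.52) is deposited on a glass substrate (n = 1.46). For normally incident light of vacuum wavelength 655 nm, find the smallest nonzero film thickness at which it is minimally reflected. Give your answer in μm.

0.130 μm

Ray reflecting at the top interface goes from n = 1.0 toward n = 2.52: a half-wave phase shift.
Ray reflecting at the bottom interface goes from n = 2.52 toward n = 1.46: no phase shift.
Exactly one π shift → a net half-wave offset.
So the condition for destructive reflection is 2 n t = m λ.
Minimum nonzero at m = 1: t = λ / (2 n) = 655 / (2 × 2.52) = 130 nm.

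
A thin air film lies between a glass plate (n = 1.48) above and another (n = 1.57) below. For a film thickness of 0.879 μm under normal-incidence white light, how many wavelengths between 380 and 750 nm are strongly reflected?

3

At the upper boundary (n = 1.48 to n = 1.0) the reflected ray undergoes no phase shift.
Ray reflecting at the bottom interface goes from n = 1.0 toward n = 1.57: a half-wave phase shift.
The two reflections differ by half a wavelength.
For maximum reflection here: 2 n t = (m + ½) λ.
λ = 2 n t / (m + ½) = 1758 / (m + ½) nm.
m=1: 1172 nm (IR); m=2: 703 nm (visible); m=3: 502 nm (visible); m=4: 391 nm (visible); m=5: 320 nm (UV).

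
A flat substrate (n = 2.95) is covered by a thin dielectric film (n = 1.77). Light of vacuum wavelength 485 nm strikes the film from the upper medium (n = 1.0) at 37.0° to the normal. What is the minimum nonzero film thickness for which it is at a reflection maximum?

146 nm

Ray reflecting at the top interface goes from n = 1.0 toward n = 1.77: a half-wave phase shift.
Ray reflecting at the bottom interface goes from n = 1.77 toward n = 2.95: a half-wave phase shift.
Net: no relative phase inversion (both shifts match).
So the condition for constructive reflection is 2 n t cos θ_r = m λ.
Snell's law: 1.0 sin 37.0° = 1.77 sin θ_r → sin θ_r = 0.340, cos θ_r = 0.940.
Minimum nonzero at m = 1: t = λ / (2 n cos θ_r) = 485 / (2 × 1.77 × 0.940) = 146 nm.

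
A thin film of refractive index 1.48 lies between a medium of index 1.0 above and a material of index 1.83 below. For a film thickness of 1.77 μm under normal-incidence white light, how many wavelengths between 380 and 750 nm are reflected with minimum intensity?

Ray reflecting at the top interface goes from n = 1.0 toward n = 1.48: a half-wave phase shift.
Bottom surface (1.48 → 1.83): reflection off a higher-index medium gives a half-wave phase shift.
Net: no relative phase inversion (both shifts match).
With no net inversion, destructive interference in reflection requires 2 n t = (m + ½) λ.
λ = 2 n t / (m + ½) = 5239 / (m + ½) nm.
m=6: 806 nm (IR); m=7: 699 nm (visible); m=8: 616 nm (visible); m=9: 551 nm (visible); m=10: 499 nm (visible); m=11: 456 nm (visible); m=12: 419 nm (visible); m=13: 388 nm (visible); m=14: 361 nm (UV).

7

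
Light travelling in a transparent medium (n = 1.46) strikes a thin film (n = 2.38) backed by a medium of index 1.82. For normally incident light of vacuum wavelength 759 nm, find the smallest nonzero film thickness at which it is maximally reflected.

At the upper boundary (n = 1.46 to n = 2.38) the reflected ray undergoes a half-wave phase shift.
Bottom surface (2.38 → 1.82): reflection off a lower-index medium gives no phase shift.
The two reflections differ by half a wavelength.
For strong reflection here: 2 n t = (m + ½) λ.
Minimum at m = 0: t = λ / (4 n) = 759 / (4 × 2.38) = 79.7 nm.

79.7 nm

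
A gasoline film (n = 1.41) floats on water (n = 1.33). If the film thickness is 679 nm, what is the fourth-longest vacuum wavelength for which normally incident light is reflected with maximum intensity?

547 nm

Top surface (1.0 → 1.41): reflection off a higher-index medium gives a half-wave phase shift.
Bottom surface (1.41 → 1.33): reflection off a lower-index medium gives no phase shift.
Net: one phase inversion between the two reflected rays.
For bright reflection here: 2 n t = (m + ½) λ.
λ = 2 n t / (m + ½). The fourth-longest wavelength is m = 3: λ = 2 × 1.41 × 679 / 3.50 = 547 nm.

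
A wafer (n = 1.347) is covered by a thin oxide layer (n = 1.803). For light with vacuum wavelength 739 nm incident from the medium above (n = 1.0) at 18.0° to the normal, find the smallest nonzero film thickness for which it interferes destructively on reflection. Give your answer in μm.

Top surface (1.0 → 1.803): reflection off a higher-index medium gives a half-wave phase shift.
At the lower boundary (n = 1.803 to n = 1.347) the reflected ray undergoes no phase shift.
Exactly one π shift → a net half-wave offset.
For weak reflection here: 2 n t cos θ_r = m λ.
Snell's law: 1.0 sin 18.0° = 1.803 sin θ_r → sin θ_r = 0.171, cos θ_r = 0.985.
Minimum nonzero at m = 1: t = λ / (2 n cos θ_r) = 739 / (2 × 1.803 × 0.985) = 208 nm.

0.208 μm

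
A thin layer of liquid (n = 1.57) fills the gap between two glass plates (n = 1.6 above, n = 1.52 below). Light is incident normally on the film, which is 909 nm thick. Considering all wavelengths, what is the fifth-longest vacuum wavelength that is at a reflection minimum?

At the upper boundary (n = 1.6 to n = 1.57) the reflected ray undergoes no phase shift.
Bottom surface (1.57 → 1.52): reflection off a lower-index medium gives no phase shift.
Net: no relative phase inversion (both shifts match).
With no net inversion, destructive interference in reflection requires 2 n t = (m + ½) λ.
λ = 2 n t / (m + ½). The fifth-longest wavelength is m = 4: λ = 2 × 1.57 × 909 / 4.50 = 634 nm.

634 nm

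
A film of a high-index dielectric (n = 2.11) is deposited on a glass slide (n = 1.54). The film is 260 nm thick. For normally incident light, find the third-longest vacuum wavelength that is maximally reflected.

439 nm

Top surface (1.0 → 2.11): reflection off a higher-index medium gives a half-wave phase shift.
Bottom surface (2.11 → 1.54): reflection off a lower-index medium gives no phase shift.
The two reflections differ by half a wavelength.
For strong reflection here: 2 n t = (m + ½) λ.
λ = 2 n t / (m + ½). The third-longest wavelength is m = 2: λ = 2 × 2.11 × 260 / 2.50 = 439 nm.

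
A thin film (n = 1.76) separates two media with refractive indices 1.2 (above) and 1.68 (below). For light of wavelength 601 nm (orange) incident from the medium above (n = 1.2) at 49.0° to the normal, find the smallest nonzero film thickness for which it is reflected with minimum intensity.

Ray reflecting at the top interface goes from n = 1.2 toward n = 1.76: a half-wave phase shift.
At the lower boundary (n = 1.76 to n = 1.68) the reflected ray undergoes no phase shift.
Exactly one π shift → a net half-wave offset.
So the condition for destructive reflection is 2 n t cos θ_r = m λ.
Snell's law: 1.2 sin 49.0° = 1.76 sin θ_r → sin θ_r = 0.515, cos θ_r = 0.857.
Minimum nonzero at m = 1: t = λ / (2 n cos θ_r) = 601 / (2 × 1.76 × 0.857) = 199 nm.

199 nm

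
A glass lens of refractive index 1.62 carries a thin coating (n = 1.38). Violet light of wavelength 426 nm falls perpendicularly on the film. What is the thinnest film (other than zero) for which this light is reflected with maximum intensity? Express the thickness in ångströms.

At the upper boundary (n = 1.0 to n = 1.38) the reflected ray undergoes a half-wave phase shift.
Ray reflecting at the bottom interface goes from n = 1.38 toward n = 1.62: a half-wave phase shift.
Net: no relative phase inversion (both shifts match).
With no net inversion, constructive interference in reflection requires 2 n t = m λ.
Minimum nonzero at m = 1: t = λ / (2 n) = 426 / (2 × 1.38) = 154 nm.

1543 Å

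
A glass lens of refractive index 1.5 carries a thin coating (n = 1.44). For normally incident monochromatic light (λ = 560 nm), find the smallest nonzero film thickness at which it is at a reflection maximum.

Ray reflecting at the top interface goes from n = 1.0 toward n = 1.44: a half-wave phase shift.
Bottom surface (1.44 → 1.5): reflection off a higher-index medium gives a half-wave phase shift.
Net: no relative phase inversion (both shifts match).
So the condition for constructive reflection is 2 n t = m λ.
Minimum nonzero at m = 1: t = λ / (2 n) = 560 / (2 × 1.44) = 194 nm.

194 nm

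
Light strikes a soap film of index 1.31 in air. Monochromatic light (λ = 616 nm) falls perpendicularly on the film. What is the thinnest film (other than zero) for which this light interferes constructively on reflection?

Ray reflecting at the top interface goes from n = 1.0 toward n = 1.31: a half-wave phase shift.
At the lower boundary (n = 1.31 to n = 1.0) the reflected ray undergoes no phase shift.
Exactly one π shift → a net half-wave offset.
For strong reflection here: 2 n t = (m + ½) λ.
Minimum at m = 0: t = λ / (4 n) = 616 / (4 × 1.31) = 118 nm.

118 nm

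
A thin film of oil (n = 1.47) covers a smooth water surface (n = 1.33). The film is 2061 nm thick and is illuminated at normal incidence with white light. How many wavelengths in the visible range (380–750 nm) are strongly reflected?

8

At the upper boundary (n = 1.0 to n = 1.47) the reflected ray undergoes a half-wave phase shift.
Ray reflecting at the bottom interface goes from n = 1.47 toward n = 1.33: no phase shift.
Net: one phase inversion between the two reflected rays.
So the condition for constructive reflection is 2 n t = (m + ½) λ.
λ = 2 n t / (m + ½) = 6059 / (m + ½) nm.
m=7: 808 nm (IR); m=8: 713 nm (visible); m=9: 638 nm (visible); m=10: 577 nm (visible); m=11: 527 nm (visible); m=12: 485 nm (visible); m=13: 449 nm (visible); m=14: 418 nm (visible); m=15: 391 nm (visible); m=16: 367 nm (UV).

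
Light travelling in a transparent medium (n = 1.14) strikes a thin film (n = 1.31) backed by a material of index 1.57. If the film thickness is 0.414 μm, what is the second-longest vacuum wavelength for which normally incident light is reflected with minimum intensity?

At the upper boundary (n = 1.14 to n = 1.31) the reflected ray undergoes a half-wave phase shift.
At the lower boundary (n = 1.31 to n = 1.57) the reflected ray undergoes a half-wave phase shift.
The two reflections carry the same phase change, so no net offset.
So the condition for destructive reflection is 2 n t = (m + ½) λ.
λ = 2 n t / (m + ½). The second-longest wavelength is m = 1: λ = 2 × 1.31 × 414 / 1.50 = 723 nm.

723 nm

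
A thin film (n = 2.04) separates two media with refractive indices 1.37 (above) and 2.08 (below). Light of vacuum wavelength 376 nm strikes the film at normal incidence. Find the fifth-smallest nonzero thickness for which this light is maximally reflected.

Top surface (1.37 → 2.04): reflection off a higher-index medium gives a half-wave phase shift.
Bottom surface (2.04 → 2.08): reflection off a higher-index medium gives a half-wave phase shift.
Zero or two π shifts → no net half-wave offset.
With no net inversion, constructive interference in reflection requires 2 n t = m λ.
The fifth-smallest nonzero thickness corresponds to m = 5: t = m λ / (2 n) = 5.00 × 376 / (2 × 2.04) = 461 nm.

461 nm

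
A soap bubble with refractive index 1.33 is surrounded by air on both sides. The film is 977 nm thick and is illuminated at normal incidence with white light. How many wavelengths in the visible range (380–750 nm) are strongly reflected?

At the upper boundary (n = 1.0 to n = 1.33) the reflected ray undergoes a half-wave phase shift.
Bottom surface (1.33 → 1.0): reflection off a lower-index medium gives no phase shift.
Net: one phase inversion between the two reflected rays.
So the condition for constructive reflection is 2 n t = (m + ½) λ.
λ = 2 n t / (m + ½) = 2599 / (m + ½) nm.
m=2: 1040 nm (IR); m=3: 743 nm (visible); m=4: 578 nm (visible); m=5: 473 nm (visible); m=6: 400 nm (visible); m=7: 347 nm (UV).

4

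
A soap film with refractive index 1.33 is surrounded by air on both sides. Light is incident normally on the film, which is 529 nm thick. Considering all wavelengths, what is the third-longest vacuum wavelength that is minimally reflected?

469 nm

Ray reflecting at the top interface goes from n = 1.0 toward n = 1.33: a half-wave phase shift.
At the lower boundary (n = 1.33 to n = 1.0) the reflected ray undergoes no phase shift.
Exactly one π shift → a net half-wave offset.
For minimum reflection here: 2 n t = m λ.
λ = 2 n t / m. The third-longest wavelength is m = 3: λ = 2 × 1.33 × 529 / 3.00 = 469 nm.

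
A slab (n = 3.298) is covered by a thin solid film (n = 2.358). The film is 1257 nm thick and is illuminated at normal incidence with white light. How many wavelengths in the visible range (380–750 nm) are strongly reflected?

Top surface (1.0 → 2.358): reflection off a higher-index medium gives a half-wave phase shift.
At the lower boundary (n = 2.358 to n = 3.298) the reflected ray undergoes a half-wave phase shift.
Net: no relative phase inversion (both shifts match).
So the condition for constructive reflection is 2 n t = m λ.
λ = 2 n t / m = 5928 / m nm.
m=7: 847 nm (IR); m=8: 741 nm (visible); m=9: 659 nm (visible); m=10: 593 nm (visible); m=11: 539 nm (visible); m=12: 494 nm (visible); m=13: 456 nm (visible); m=14: 423 nm (visible); m=15: 395 nm (visible); m=16: 371 nm (UV).

8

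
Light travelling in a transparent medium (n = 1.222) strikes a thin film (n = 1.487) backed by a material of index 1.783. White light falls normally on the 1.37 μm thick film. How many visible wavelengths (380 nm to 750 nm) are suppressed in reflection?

6

Top surface (1.222 → 1.487): reflection off a higher-index medium gives a half-wave phase shift.
Bottom surface (1.487 → 1.783): reflection off a higher-index medium gives a half-wave phase shift.
Zero or two π shifts → no net half-wave offset.
For dark reflection here: 2 n t = (m + ½) λ.
λ = 2 n t / (m + ½) = 4074 / (m + ½) nm.
m=4: 905 nm (IR); m=5: 741 nm (visible); m=6: 627 nm (visible); m=7: 543 nm (visible); m=8: 479 nm (visible); m=9: 429 nm (visible); m=10: 388 nm (visible); m=11: 354 nm (UV).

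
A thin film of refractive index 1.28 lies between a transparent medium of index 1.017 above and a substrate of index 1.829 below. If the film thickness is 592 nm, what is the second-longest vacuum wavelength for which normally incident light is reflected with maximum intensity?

758 nm

Ray reflecting at the top interface goes from n = 1.017 toward n = 1.28: a half-wave phase shift.
Bottom surface (1.28 → 1.829): reflection off a higher-index medium gives a half-wave phase shift.
Net: no relative phase inversion (both shifts match).
So the condition for constructive reflection is 2 n t = m λ.
λ = 2 n t / m. The second-longest wavelength is m = 2: λ = 2 × 1.28 × 592 / 2.00 = 758 nm.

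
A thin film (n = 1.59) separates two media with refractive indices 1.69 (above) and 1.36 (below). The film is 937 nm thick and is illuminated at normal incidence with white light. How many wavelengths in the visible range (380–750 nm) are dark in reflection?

4

At the upper boundary (n = 1.69 to n = 1.59) the reflected ray undergoes no phase shift.
At the lower boundary (n = 1.59 to n = 1.36) the reflected ray undergoes no phase shift.
Zero or two π shifts → no net half-wave offset.
For dark reflection here: 2 n t = (m + ½) λ.
λ = 2 n t / (m + ½) = 2980 / (m + ½) nm.
m=3: 851 nm (IR); m=4: 662 nm (visible); m=5: 542 nm (visible); m=6: 458 nm (visible); m=7: 397 nm (visible); m=8: 351 nm (UV).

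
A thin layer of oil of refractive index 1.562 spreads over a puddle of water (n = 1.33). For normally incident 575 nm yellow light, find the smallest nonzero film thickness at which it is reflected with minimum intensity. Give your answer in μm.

0.184 μm

At the upper boundary (n = 1.0 to n = 1.562) the reflected ray undergoes a half-wave phase shift.
Ray reflecting at the bottom interface goes from n = 1.562 toward n = 1.33: no phase shift.
Exactly one π shift → a net half-wave offset.
With one net inversion, destructive interference in reflection requires 2 n t = m λ.
Minimum nonzero at m = 1: t = λ / (2 n) = 575 / (2 × 1.562) = 184 nm.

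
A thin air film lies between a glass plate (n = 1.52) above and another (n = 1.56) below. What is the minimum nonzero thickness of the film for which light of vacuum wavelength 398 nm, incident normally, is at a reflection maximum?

99.5 nm

At the upper boundary (n = 1.52 to n = 1.0) the reflected ray undergoes no phase shift.
At the lower boundary (n = 1.0 to n = 1.56) the reflected ray undergoes a half-wave phase shift.
Net: one phase inversion between the two reflected rays.
With one net inversion, constructive interference in reflection requires 2 n t = (m + ½) λ.
Minimum at m = 0: t = λ / (4 n) = 398 / (4 × 1.0) = 99.5 nm.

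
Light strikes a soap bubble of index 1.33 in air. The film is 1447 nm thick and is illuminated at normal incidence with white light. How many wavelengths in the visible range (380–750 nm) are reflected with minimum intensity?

Ray reflecting at the top interface goes from n = 1.0 toward n = 1.33: a half-wave phase shift.
Bottom surface (1.33 → 1.0): reflection off a lower-index medium gives no phase shift.
The two reflections differ by half a wavelength.
For dark reflection here: 2 n t = m λ.
λ = 2 n t / m = 3849 / m nm.
m=5: 770 nm (IR); m=6: 642 nm (visible); m=7: 550 nm (visible); m=8: 481 nm (visible); m=9: 428 nm (visible); m=10: 385 nm (visible); m=11: 350 nm (UV).

5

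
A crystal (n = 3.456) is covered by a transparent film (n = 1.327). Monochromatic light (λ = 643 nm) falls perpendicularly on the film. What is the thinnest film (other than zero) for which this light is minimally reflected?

At the upper boundary (n = 1.0 to n = 1.327) the reflected ray undergoes a half-wave phase shift.
At the lower boundary (n = 1.327 to n = 3.456) the reflected ray undergoes a half-wave phase shift.
Net: no relative phase inversion (both shifts match).
So the condition for destructive reflection is 2 n t = (m + ½) λ.
Minimum at m = 0: t = λ / (4 n) = 643 / (4 × 1.327) = 121 nm.

121 nm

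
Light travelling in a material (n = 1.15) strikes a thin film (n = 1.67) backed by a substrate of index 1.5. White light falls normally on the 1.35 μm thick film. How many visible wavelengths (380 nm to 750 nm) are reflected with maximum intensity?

Top surface (1.15 → 1.67): reflection off a higher-index medium gives a half-wave phase shift.
Bottom surface (1.67 → 1.5): reflection off a lower-index medium gives no phase shift.
Exactly one π shift → a net half-wave offset.
So the condition for constructive reflection is 2 n t = (m + ½) λ.
λ = 2 n t / (m + ½) = 4509 / (m + ½) nm.
m=5: 820 nm (IR); m=6: 694 nm (visible); m=7: 601 nm (visible); m=8: 530 nm (visible); m=9: 475 nm (visible); m=10: 429 nm (visible); m=11: 392 nm (visible); m=12: 361 nm (UV).

6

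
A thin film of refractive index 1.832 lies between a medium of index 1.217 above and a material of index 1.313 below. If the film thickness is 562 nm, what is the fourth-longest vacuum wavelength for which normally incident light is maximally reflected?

588 nm

Ray reflecting at the top interface goes from n = 1.217 toward n = 1.832: a half-wave phase shift.
Ray reflecting at the bottom interface goes from n = 1.832 toward n = 1.313: no phase shift.
Exactly one π shift → a net half-wave offset.
With one net inversion, constructive interference in reflection requires 2 n t = (m + ½) λ.
λ = 2 n t / (m + ½). The fourth-longest wavelength is m = 3: λ = 2 × 1.832 × 562 / 3.50 = 588 nm.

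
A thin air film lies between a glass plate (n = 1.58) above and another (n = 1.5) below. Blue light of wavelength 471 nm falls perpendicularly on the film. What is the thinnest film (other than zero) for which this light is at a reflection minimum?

Ray reflecting at the top interface goes from n = 1.58 toward n = 1.0: no phase shift.
Bottom surface (1.0 → 1.5): reflection off a higher-index medium gives a half-wave phase shift.
Net: one phase inversion between the two reflected rays.
With one net inversion, destructive interference in reflection requires 2 n t = m λ.
Minimum nonzero at m = 1: t = λ / (2 n) = 471 / (2 × 1.0) = 236 nm.

236 nm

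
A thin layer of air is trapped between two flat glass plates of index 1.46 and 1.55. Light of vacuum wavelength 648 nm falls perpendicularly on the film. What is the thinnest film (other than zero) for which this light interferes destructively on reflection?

Ray reflecting at the top interface goes from n = 1.46 toward n = 1.0: no phase shift.
At the lower boundary (n = 1.0 to n = 1.55) the reflected ray undergoes a half-wave phase shift.
The two reflections differ by half a wavelength.
So the condition for destructive reflection is 2 n t = m λ.
Minimum nonzero at m = 1: t = λ / (2 n) = 648 / (2 × 1.0) = 324 nm.

324 nm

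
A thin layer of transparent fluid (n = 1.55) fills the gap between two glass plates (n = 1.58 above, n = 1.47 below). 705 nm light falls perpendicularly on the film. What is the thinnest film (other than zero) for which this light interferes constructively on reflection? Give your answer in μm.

0.227 μm

Ray reflecting at the top interface goes from n = 1.58 toward n = 1.55: no phase shift.
Ray reflecting at the bottom interface goes from n = 1.55 toward n = 1.47: no phase shift.
The two reflections carry the same phase change, so no net offset.
For bright reflection here: 2 n t = m λ.
Minimum nonzero at m = 1: t = λ / (2 n) = 705 / (2 × 1.55) = 227 nm.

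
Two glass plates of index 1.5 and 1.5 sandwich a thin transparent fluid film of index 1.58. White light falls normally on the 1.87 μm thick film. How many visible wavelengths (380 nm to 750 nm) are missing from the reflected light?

At the upper boundary (n = 1.5 to n = 1.58) the reflected ray undergoes a half-wave phase shift.
Ray reflecting at the bottom interface goes from n = 1.58 toward n = 1.5: no phase shift.
The two reflections differ by half a wavelength.
So the condition for destructive reflection is 2 n t = m λ.
λ = 2 n t / m = 5909 / m nm.
m=7: 844 nm (IR); m=8: 739 nm (visible); m=9: 657 nm (visible); m=10: 591 nm (visible); m=11: 537 nm (visible); m=12: 492 nm (visible); m=13: 455 nm (visible); m=14: 422 nm (visible); m=15: 394 nm (visible); m=16: 369 nm (UV).

8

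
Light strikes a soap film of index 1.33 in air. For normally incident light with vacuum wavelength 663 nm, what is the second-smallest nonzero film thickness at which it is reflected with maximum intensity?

Ray reflecting at the top interface goes from n = 1.0 toward n = 1.33: a half-wave phase shift.
At the lower boundary (n = 1.33 to n = 1.0) the reflected ray undergoes no phase shift.
The two reflections differ by half a wavelength.
For maximum reflection here: 2 n t = (m + ½) λ.
The second-smallest nonzero thickness corresponds to m = 1: t = (m + ½) λ / (2 n) = 1.50 × 663 / (2 × 1.33) = 374 nm.

374 nm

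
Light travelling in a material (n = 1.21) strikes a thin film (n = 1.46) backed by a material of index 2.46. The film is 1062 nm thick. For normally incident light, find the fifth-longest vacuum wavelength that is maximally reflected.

Top surface (1.21 → 1.46): reflection off a higher-index medium gives a half-wave phase shift.
Bottom surface (1.46 → 2.46): reflection off a higher-index medium gives a half-wave phase shift.
The two reflections carry the same phase change, so no net offset.
For maximum reflection here: 2 n t = m λ.
λ = 2 n t / m. The fifth-longest wavelength is m = 5: λ = 2 × 1.46 × 1062 / 5.00 = 620 nm.

620 nm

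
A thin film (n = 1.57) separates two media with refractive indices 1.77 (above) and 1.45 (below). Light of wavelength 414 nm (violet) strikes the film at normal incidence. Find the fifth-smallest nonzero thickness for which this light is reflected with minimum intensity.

At the upper boundary (n = 1.77 to n = 1.57) the reflected ray undergoes no phase shift.
Ray reflecting at the bottom interface goes from n = 1.57 toward n = 1.45: no phase shift.
Zero or two π shifts → no net half-wave offset.
So the condition for destructive reflection is 2 n t = (m + ½) λ.
The fifth-smallest nonzero thickness corresponds to m = 4: t = (m + ½) λ / (2 n) = 4.50 × 414 / (2 × 1.57) = 593 nm.

593 nm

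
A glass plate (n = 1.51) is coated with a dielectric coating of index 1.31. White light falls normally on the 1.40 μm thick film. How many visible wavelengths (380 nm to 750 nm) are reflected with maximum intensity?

5

Top surface (1.0 → 1.31): reflection off a higher-index medium gives a half-wave phase shift.
At the lower boundary (n = 1.31 to n = 1.51) the reflected ray undergoes a half-wave phase shift.
Net: no relative phase inversion (both shifts match).
With no net inversion, constructive interference in reflection requires 2 n t = m λ.
λ = 2 n t / m = 3668 / m nm.
m=4: 917 nm (IR); m=5: 734 nm (visible); m=6: 611 nm (visible); m=7: 524 nm (visible); m=8: 459 nm (visible); m=9: 408 nm (visible); m=10: 367 nm (UV).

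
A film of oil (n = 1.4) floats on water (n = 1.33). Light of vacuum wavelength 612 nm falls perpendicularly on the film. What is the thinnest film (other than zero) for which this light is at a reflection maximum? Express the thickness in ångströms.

Top surface (1.0 → 1.4): reflection off a higher-index medium gives a half-wave phase shift.
Bottom surface (1.4 → 1.33): reflection off a lower-index medium gives no phase shift.
The two reflections differ by half a wavelength.
So the condition for constructive reflection is 2 n t = (m + ½) λ.
Minimum at m = 0: t = λ / (4 n) = 612 / (4 × 1.4) = 109 nm.

1093 Å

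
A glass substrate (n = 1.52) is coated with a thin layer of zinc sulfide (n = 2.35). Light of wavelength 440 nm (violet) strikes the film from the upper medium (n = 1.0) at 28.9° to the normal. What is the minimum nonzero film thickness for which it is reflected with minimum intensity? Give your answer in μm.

Ray reflecting at the top interface goes from n = 1.0 toward n = 2.35: a half-wave phase shift.
Ray reflecting at the bottom interface goes from n = 2.35 toward n = 1.52: no phase shift.
Exactly one π shift → a net half-wave offset.
With one net inversion, destructive interference in reflection requires 2 n t cos θ_r = m λ.
Snell's law: 1.0 sin 28.9° = 2.35 sin θ_r → sin θ_r = 0.206, cos θ_r = 0.979.
Minimum nonzero at m = 1: t = λ / (2 n cos θ_r) = 440 / (2 × 2.35 × 0.979) = 95.7 nm.

0.0957 μm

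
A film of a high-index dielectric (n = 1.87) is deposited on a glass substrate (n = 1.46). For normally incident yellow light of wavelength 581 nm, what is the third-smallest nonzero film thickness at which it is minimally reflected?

Ray reflecting at the top interface goes from n = 1.0 toward n = 1.87: a half-wave phase shift.
Bottom surface (1.87 → 1.46): reflection off a lower-index medium gives no phase shift.
Exactly one π shift → a net half-wave offset.
For weak reflection here: 2 n t = m λ.
The third-smallest nonzero thickness corresponds to m = 3: t = m λ / (2 n) = 3.00 × 581 / (2 × 1.87) = 466 nm.

466 nm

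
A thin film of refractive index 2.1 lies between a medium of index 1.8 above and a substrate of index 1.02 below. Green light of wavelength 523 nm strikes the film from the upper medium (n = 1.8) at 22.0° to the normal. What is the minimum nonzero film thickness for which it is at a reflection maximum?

Top surface (1.8 → 2.1): reflection off a higher-index medium gives a half-wave phase shift.
At the lower boundary (n = 2.1 to n = 1.02) the reflected ray undergoes no phase shift.
The two reflections differ by half a wavelength.
So the condition for constructive reflection is 2 n t cos θ_r = (m + ½) λ.
Snell's law: 1.8 sin 22.0° = 2.1 sin θ_r → sin θ_r = 0.321, cos θ_r = 0.947.
Minimum at m = 0: t = λ / (4 n cos θ_r) = 523 / (4 × 2.1 × 0.947) = 65.7 nm.

65.7 nm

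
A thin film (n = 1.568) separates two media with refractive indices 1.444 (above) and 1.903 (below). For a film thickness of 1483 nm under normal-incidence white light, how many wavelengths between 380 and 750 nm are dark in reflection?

At the upper boundary (n = 1.444 to n = 1.568) the reflected ray undergoes a half-wave phase shift.
Ray reflecting at the bottom interface goes from n = 1.568 toward n = 1.903: a half-wave phase shift.
Net: no relative phase inversion (both shifts match).
So the condition for destructive reflection is 2 n t = (m + ½) λ.
λ = 2 n t / (m + ½) = 4651 / (m + ½) nm.
m=5: 846 nm (IR); m=6: 715 nm (visible); m=7: 620 nm (visible); m=8: 547 nm (visible); m=9: 490 nm (visible); m=10: 443 nm (visible); m=11: 404 nm (visible); m=12: 372 nm (UV).

6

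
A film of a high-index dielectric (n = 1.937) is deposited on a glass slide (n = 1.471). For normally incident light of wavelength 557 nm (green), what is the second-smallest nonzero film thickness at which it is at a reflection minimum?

Ray reflecting at the top interface goes from n = 1.0 toward n = 1.937: a half-wave phase shift.
At the lower boundary (n = 1.937 to n = 1.471) the reflected ray undergoes no phase shift.
The two reflections differ by half a wavelength.
For dark reflection here: 2 n t = m λ.
The second-smallest nonzero thickness corresponds to m = 2: t = m λ / (2 n) = 2.00 × 557 / (2 × 1.937) = 288 nm.

288 nm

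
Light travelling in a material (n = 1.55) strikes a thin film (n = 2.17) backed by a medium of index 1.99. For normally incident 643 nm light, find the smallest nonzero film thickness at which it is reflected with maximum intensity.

74.1 nm

Ray reflecting at the top interface goes from n = 1.55 toward n = 2.17: a half-wave phase shift.
At the lower boundary (n = 2.17 to n = 1.99) the reflected ray undergoes no phase shift.
The two reflections differ by half a wavelength.
With one net inversion, constructive interference in reflection requires 2 n t = (m + ½) λ.
Minimum at m = 0: t = λ / (4 n) = 643 / (4 × 2.17) = 74.1 nm.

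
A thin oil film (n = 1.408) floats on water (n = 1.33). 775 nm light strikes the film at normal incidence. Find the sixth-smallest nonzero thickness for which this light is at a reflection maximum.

1514 nm

Top surface (1.0 → 1.408): reflection off a higher-index medium gives a half-wave phase shift.
Bottom surface (1.408 → 1.33): reflection off a lower-index medium gives no phase shift.
Net: one phase inversion between the two reflected rays.
With one net inversion, constructive interference in reflection requires 2 n t = (m + ½) λ.
The sixth-smallest nonzero thickness corresponds to m = 5: t = (m + ½) λ / (2 n) = 5.50 × 775 / (2 × 1.408) = 1514 nm.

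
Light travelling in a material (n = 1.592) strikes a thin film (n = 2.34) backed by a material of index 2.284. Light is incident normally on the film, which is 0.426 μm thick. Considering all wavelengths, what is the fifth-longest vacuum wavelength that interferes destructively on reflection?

At the upper boundary (n = 1.592 to n = 2.34) the reflected ray undergoes a half-wave phase shift.
At the lower boundary (n = 2.34 to n = 2.284) the reflected ray undergoes no phase shift.
Exactly one π shift → a net half-wave offset.
So the condition for destructive reflection is 2 n t = m λ.
λ = 2 n t / m. The fifth-longest wavelength is m = 5: λ = 2 × 2.34 × 426 / 5.00 = 399 nm.

399 nm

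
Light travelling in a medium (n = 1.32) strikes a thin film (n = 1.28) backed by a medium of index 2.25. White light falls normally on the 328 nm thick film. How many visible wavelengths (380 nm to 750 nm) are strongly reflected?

Top surface (1.32 → 1.28): reflection off a lower-index medium gives no phase shift.
Ray reflecting at the bottom interface goes from n = 1.28 toward n = 2.25: a half-wave phase shift.
Net: one phase inversion between the two reflected rays.
With one net inversion, constructive interference in reflection requires 2 n t = (m + ½) λ.
λ = 2 n t / (m + ½) = 840 / (m + ½) nm.
m=0: 1679 nm (IR); m=1: 560 nm (visible); m=2: 336 nm (UV).

1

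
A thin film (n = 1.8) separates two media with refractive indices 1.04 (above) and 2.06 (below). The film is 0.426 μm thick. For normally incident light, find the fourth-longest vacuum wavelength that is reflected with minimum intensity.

438 nm

Ray reflecting at the top interface goes from n = 1.04 toward n = 1.8: a half-wave phase shift.
Ray reflecting at the bottom interface goes from n = 1.8 toward n = 2.06: a half-wave phase shift.
Zero or two π shifts → no net half-wave offset.
With no net inversion, destructive interference in reflection requires 2 n t = (m + ½) λ.
λ = 2 n t / (m + ½). The fourth-longest wavelength is m = 3: λ = 2 × 1.8 × 426 / 3.50 = 438 nm.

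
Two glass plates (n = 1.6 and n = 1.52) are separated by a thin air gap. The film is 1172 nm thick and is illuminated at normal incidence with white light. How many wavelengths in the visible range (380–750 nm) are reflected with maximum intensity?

3

At the upper boundary (n = 1.6 to n = 1.0) the reflected ray undergoes no phase shift.
Bottom surface (1.0 → 1.52): reflection off a higher-index medium gives a half-wave phase shift.
The two reflections differ by half a wavelength.
So the condition for constructive reflection is 2 n t = (m + ½) λ.
λ = 2 n t / (m + ½) = 2344 / (m + ½) nm.
m=2: 938 nm (IR); m=3: 670 nm (visible); m=4: 521 nm (visible); m=5: 426 nm (visible); m=6: 361 nm (UV).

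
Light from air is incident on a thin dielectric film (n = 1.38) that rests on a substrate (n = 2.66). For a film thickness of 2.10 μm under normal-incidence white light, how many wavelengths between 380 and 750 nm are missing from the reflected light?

Ray reflecting at the top interface goes from n = 1.0 toward n = 1.38: a half-wave phase shift.
Ray reflecting at the bottom interface goes from n = 1.38 toward n = 2.66: a half-wave phase shift.
Net: no relative phase inversion (both shifts match).
For minimum reflection here: 2 n t = (m + ½) λ.
λ = 2 n t / (m + ½) = 5796 / (m + ½) nm.
m=7: 773 nm (IR); m=8: 682 nm (visible); m=9: 610 nm (visible); m=10: 552 nm (visible); m=11: 504 nm (visible); m=12: 464 nm (visible); m=13: 429 nm (visible); m=14: 400 nm (visible); m=15: 374 nm (UV).

7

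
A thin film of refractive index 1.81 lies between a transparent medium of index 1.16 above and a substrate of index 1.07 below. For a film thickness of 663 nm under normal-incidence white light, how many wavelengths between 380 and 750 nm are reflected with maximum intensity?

3

Top surface (1.16 → 1.81): reflection off a higher-index medium gives a half-wave phase shift.
At the lower boundary (n = 1.81 to n = 1.07) the reflected ray undergoes no phase shift.
Exactly one π shift → a net half-wave offset.
So the condition for constructive reflection is 2 n t = (m + ½) λ.
λ = 2 n t / (m + ½) = 2400 / (m + ½) nm.
m=2: 960 nm (IR); m=3: 686 nm (visible); m=4: 533 nm (visible); m=5: 436 nm (visible); m=6: 369 nm (UV).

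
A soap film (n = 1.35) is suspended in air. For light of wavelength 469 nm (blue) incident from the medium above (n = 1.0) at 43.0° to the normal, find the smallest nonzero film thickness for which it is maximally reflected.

Ray reflecting at the top interface goes from n = 1.0 toward n = 1.35: a half-wave phase shift.
At the lower boundary (n = 1.35 to n = 1.0) the reflected ray undergoes no phase shift.
Exactly one π shift → a net half-wave offset.
So the condition for constructive reflection is 2 n t cos θ_r = (m + ½) λ.
Snell's law: 1.0 sin 43.0° = 1.35 sin θ_r → sin θ_r = 0.505, cos θ_r = 0.863.
Minimum at m = 0: t = λ / (4 n cos θ_r) = 469 / (4 × 1.35 × 0.863) = 101 nm.

101 nm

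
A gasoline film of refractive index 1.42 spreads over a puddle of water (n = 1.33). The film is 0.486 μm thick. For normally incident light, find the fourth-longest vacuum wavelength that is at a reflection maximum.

At the upper boundary (n = 1.0 to n = 1.42) the reflected ray undergoes a half-wave phase shift.
Bottom surface (1.42 → 1.33): reflection off a lower-index medium gives no phase shift.
The two reflections differ by half a wavelength.
With one net inversion, constructive interference in reflection requires 2 n t = (m + ½) λ.
λ = 2 n t / (m + ½). The fourth-longest wavelength is m = 3: λ = 2 × 1.42 × 486 / 3.50 = 394 nm.

394 nm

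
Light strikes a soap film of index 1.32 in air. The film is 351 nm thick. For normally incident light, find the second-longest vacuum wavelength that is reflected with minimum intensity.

Ray reflecting at the top interface goes from n = 1.0 toward n = 1.32: a half-wave phase shift.
Ray reflecting at the bottom interface goes from n = 1.32 toward n = 1.0: no phase shift.
Net: one phase inversion between the two reflected rays.
So the condition for destructive reflection is 2 n t = m λ.
λ = 2 n t / m. The second-longest wavelength is m = 2: λ = 2 × 1.32 × 351 / 2.00 = 463 nm.

463 nm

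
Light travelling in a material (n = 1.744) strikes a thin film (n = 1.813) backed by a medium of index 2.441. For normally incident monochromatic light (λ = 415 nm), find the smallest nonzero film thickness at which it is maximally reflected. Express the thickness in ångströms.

At the upper boundary (n = 1.744 to n = 1.813) the reflected ray undergoes a half-wave phase shift.
Ray reflecting at the bottom interface goes from n = 1.813 toward n = 2.441: a half-wave phase shift.
Zero or two π shifts → no net half-wave offset.
So the condition for constructive reflection is 2 n t = m λ.
Minimum nonzero at m = 1: t = λ / (2 n) = 415 / (2 × 1.813) = 114 nm.

1145 Å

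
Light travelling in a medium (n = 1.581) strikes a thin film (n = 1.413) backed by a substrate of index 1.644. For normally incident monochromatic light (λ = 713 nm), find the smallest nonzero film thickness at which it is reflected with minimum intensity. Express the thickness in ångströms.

Top surface (1.581 → 1.413): reflection off a lower-index medium gives no phase shift.
Ray reflecting at the bottom interface goes from n = 1.413 toward n = 1.644: a half-wave phase shift.
The two reflections differ by half a wavelength.
For weak reflection here: 2 n t = m λ.
Minimum nonzero at m = 1: t = λ / (2 n) = 713 / (2 × 1.413) = 252 nm.

2523 Å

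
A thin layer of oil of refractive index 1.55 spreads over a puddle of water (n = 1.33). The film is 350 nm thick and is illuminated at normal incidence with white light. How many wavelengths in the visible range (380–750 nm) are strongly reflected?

Top surface (1.0 → 1.55): reflection off a higher-index medium gives a half-wave phase shift.
Ray reflecting at the bottom interface goes from n = 1.55 toward n = 1.33: no phase shift.
Exactly one π shift → a net half-wave offset.
For maximum reflection here: 2 n t = (m + ½) λ.
λ = 2 n t / (m + ½) = 1085 / (m + ½) nm.
m=0: 2170 nm (IR); m=1: 723 nm (visible); m=2: 434 nm (visible); m=3: 310 nm (UV).

2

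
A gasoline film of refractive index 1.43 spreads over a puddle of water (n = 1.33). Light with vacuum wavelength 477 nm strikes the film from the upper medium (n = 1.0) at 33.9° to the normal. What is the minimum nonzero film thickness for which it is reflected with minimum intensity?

181 nm

Top surface (1.0 → 1.43): reflection off a higher-index medium gives a half-wave phase shift.
Bottom surface (1.43 → 1.33): reflection off a lower-index medium gives no phase shift.
The two reflections differ by half a wavelength.
For weak reflection here: 2 n t cos θ_r = m λ.
Snell's law: 1.0 sin 33.9° = 1.43 sin θ_r → sin θ_r = 0.390, cos θ_r = 0.921.
Minimum nonzero at m = 1: t = λ / (2 n cos θ_r) = 477 / (2 × 1.43 × 0.921) = 181 nm.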